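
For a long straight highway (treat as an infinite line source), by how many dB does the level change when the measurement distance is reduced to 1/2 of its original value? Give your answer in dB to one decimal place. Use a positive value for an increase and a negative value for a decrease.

Line-source spreading: ΔL = −10·log₁₀(r₂/r₁).
ΔL = −10·log₁₀(0.5) = +3.01 dB.

+3.0 dB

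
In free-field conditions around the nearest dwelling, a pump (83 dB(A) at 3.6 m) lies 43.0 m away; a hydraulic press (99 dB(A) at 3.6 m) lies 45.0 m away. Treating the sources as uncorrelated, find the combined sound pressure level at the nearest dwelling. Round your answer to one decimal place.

Propagate each source to the receiver with L = L_ref − 20·log₁₀(r/r_ref), then add intensities.
pump: 83 − 20·log₁₀(43.0/3.6) = 83 − 21.54 = 61.46 dB(A).
hydraulic press: 99 − 20·log₁₀(45.0/3.6) = 99 − 21.94 = 77.06 dB(A).
Σ 10^(L/10) = 5.224e+07 → L_total = 10·log₁₀(5.224e+07) = 77.18 dB(A).

77.2 dB(A)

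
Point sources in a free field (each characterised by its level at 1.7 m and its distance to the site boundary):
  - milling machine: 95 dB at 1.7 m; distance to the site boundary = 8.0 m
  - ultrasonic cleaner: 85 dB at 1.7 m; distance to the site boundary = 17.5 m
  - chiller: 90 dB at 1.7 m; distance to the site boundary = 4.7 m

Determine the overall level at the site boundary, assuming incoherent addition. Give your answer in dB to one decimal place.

84.4 dB

Apply inverse-square spreading to bring every level to the receiver, then sum 10^(L/10).
milling machine: 95 − 20·log₁₀(8.0/1.7) = 95 − 13.45 = 81.55 dB.
ultrasonic cleaner: 85 − 20·log₁₀(17.5/1.7) = 85 − 20.25 = 64.75 dB.
chiller: 90 − 20·log₁₀(4.7/1.7) = 90 − 8.83 = 81.17 dB.
Σ 10^(L/10) = 2.766e+08 → L_total = 10·log₁₀(2.766e+08) = 84.42 dB.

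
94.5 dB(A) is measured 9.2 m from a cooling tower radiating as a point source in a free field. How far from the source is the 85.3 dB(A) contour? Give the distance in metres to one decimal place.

Point-source spreading drops the level by 20·log₁₀(r₂/r₁); inverting, r₂/r₁ = 10^(ΔL/20).
r₂ = 9.2·10^((94.5−85.3)/20) = 9.2·10^(9.2/20) = 26.53 m.

26.5 m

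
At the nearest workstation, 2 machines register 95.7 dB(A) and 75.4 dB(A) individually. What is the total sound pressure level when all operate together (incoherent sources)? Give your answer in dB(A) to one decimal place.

95.7 dB(A)

Incoherent sources combine by intensity addition: L_total = 10·log₁₀(Σ 10^(L_i/10)).
Σ 10^(L/10) = 10^(95.7/10) + 10^(75.4/10) = 3.750e+09.
L_total = 10·log₁₀(3.750e+09) = 95.74 dB(A).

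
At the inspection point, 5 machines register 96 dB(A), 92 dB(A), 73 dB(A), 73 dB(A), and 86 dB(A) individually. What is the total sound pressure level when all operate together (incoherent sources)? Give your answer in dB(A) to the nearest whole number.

98 dB(A)

Incoherent sources combine by intensity addition: L_total = 10·log₁₀(Σ 10^(L_i/10)).
Σ 10^(L/10) = 10^(96/10) + 10^(92/10) + 10^(73/10) + 10^(73/10) + 10^(86/10) = 6.004e+09.
L_total = 10·log₁₀(6.004e+09) = 97.78 dB(A).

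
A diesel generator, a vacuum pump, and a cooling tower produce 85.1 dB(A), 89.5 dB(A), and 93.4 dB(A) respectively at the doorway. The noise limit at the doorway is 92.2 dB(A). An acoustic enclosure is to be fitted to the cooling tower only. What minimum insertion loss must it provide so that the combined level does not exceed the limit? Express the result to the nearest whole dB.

Fixed contribution from the other sources: Σ 10^(L/10) = 10^(85.1/10) + 10^(89.5/10) = 1.215e+09 (90.85 dB(A)).
To meet 92.2 dB(A) overall, the treated cooling tower may contribute at most 10^(92.2/10) − 1.215e+09 = 4.447e+08, i.e. 86.48 dB(A).
So the cooling tower must be reduced from 93.4 to 86.48 dB(A): IL = 6.92 dB.

7 dB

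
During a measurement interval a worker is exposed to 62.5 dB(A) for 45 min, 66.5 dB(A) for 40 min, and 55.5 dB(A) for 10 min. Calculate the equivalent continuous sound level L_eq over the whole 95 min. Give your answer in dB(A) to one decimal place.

64.4 dB(A)

Weight each interval's intensity by its duration and average over T = 95 min:
Σ tᵢ·10^(Lᵢ/10) = 45·10^(62.5/10) + 40·10^(66.5/10) + 10·10^(55.5/10) = 2.622e+08.
L_eq = 10·log₁₀(2.622e+08/95) = 64.41 dB(A).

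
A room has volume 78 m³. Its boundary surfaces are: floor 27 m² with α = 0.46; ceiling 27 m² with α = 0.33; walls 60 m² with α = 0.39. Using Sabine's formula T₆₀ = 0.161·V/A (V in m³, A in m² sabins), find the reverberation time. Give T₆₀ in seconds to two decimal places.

0.28 s

A = Σ Sᵢαᵢ = 27·0.46 + 27·0.33 + 60·0.39 = 44.73 m².
T₆₀ = 0.161 × 78 / 44.73 = 0.281 s.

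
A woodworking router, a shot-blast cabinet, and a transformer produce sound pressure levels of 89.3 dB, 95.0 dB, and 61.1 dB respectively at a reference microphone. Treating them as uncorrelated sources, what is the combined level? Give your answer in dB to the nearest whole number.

For uncorrelated sources the intensities add, so convert each level to linear form, sum, and take 10·log₁₀ of the total.
Σ 10^(L/10) = 10^(89.3/10) + 10^(95.0/10) + 10^(61.1/10) = 4.015e+09.
L_total = 10·log₁₀(4.015e+09) = 96.04 dB.

96 dB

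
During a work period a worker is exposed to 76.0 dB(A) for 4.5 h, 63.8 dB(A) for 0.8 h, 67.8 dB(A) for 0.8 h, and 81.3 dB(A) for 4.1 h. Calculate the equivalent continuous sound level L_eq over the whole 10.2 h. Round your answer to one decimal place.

The energy average is taken in the linear domain: L_eq = 10·log₁₀[(Σ tᵢ·10^(Lᵢ/10))/T], T = 10.2 h.
Σ tᵢ·10^(Lᵢ/10) = 4.5·10^(76.0/10) + 0.8·10^(63.8/10) + 0.8·10^(67.8/10) + 4.1·10^(81.3/10) = 7.390e+08.
L_eq = 10·log₁₀(7.390e+08/10.2) = 78.60 dB(A).

78.6 dB(A)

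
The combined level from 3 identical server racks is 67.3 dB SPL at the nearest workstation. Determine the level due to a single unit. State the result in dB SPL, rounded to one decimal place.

62.5 dB SPL

Dividing the total intensity by 3 lowers the level by 10·log₁₀ 3 = 4.771 dB: L₁ = 67.3 − 4.771.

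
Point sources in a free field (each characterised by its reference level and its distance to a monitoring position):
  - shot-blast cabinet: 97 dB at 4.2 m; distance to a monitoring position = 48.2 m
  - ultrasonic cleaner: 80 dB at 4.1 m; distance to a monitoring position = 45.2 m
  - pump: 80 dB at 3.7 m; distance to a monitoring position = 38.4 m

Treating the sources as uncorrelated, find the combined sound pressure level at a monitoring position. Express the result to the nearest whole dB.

Propagate each source to the receiver with L = L_ref − 20·log₁₀(r/r_ref), then add intensities.
shot-blast cabinet: 97 − 20·log₁₀(48.2/4.2) = 97 − 21.20 = 75.80 dB.
ultrasonic cleaner: 80 − 20·log₁₀(45.2/4.1) = 80 − 20.85 = 59.15 dB.
pump: 80 − 20·log₁₀(38.4/3.7) = 80 − 20.32 = 59.68 dB.
Σ 10^(L/10) = 3.981e+07 → L_total = 10·log₁₀(3.981e+07) = 76.00 dB.

76 dB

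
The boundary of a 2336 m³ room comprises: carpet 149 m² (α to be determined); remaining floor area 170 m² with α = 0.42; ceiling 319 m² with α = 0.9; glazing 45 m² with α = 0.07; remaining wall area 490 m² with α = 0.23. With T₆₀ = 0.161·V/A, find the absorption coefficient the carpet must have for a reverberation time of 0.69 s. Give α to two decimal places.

From T₆₀ = 0.161·V/A, the target T₆₀ = 0.69 s needs A = 0.161·2336/0.69 = 545.07 m².
Absorption from the other surfaces = 170·0.42 + 319·0.9 + 45·0.07 + 490·0.23 = 474.35 m², so the carpet must supply 70.72 m² over 149 m².
α = 70.72/149 = 0.475.

0.47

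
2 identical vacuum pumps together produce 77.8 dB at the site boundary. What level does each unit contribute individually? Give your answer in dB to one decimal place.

74.8 dB

Dividing the total intensity by 2 lowers the level by 10·log₁₀ 2 = 3.010 dB: L₁ = 77.8 − 3.010.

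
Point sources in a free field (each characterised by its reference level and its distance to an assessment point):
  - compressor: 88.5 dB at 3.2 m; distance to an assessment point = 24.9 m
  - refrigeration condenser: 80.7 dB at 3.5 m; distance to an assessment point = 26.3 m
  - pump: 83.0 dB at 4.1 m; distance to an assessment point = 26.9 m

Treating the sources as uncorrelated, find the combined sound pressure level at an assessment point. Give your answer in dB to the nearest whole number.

73 dB

Propagate each source to the receiver with L = L_ref − 20·log₁₀(r/r_ref), then add intensities.
compressor: 88.5 − 20·log₁₀(24.9/3.2) = 88.5 − 17.82 = 70.68 dB.
refrigeration condenser: 80.7 − 20·log₁₀(26.3/3.5) = 80.7 − 17.52 = 63.18 dB.
pump: 83.0 − 20·log₁₀(26.9/4.1) = 83.0 − 16.34 = 66.66 dB.
Σ 10^(L/10) = 1.841e+07 → L_total = 10·log₁₀(1.841e+07) = 72.65 dB.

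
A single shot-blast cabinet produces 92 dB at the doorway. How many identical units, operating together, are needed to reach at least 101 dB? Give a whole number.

8

N identical sources give L₁ + 10·log₁₀ N, so require 10·log₁₀ N ≥ 101 − 92 = 9.0 dB.
N ≥ 10^(9.0/10) = 7.943, so N = 8.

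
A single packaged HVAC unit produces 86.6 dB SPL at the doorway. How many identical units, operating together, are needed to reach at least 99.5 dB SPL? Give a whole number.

The shortfall is 99.5 − 86.6 = 12.9 dB, and N units add 10·log₁₀ N, so need 10·log₁₀ N ≥ 12.9.
N ≥ 10^(12.9/10) = 19.498, so N = 20.

20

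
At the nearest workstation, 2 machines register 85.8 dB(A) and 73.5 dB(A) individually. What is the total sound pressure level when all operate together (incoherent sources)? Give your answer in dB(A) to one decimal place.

For uncorrelated sources the intensities add, so convert each level to linear form, sum, and take 10·log₁₀ of the total.
Σ 10^(L/10) = 10^(85.8/10) + 10^(73.5/10) = 4.026e+08.
L_total = 10·log₁₀(4.026e+08) = 86.05 dB(A).

86.0 dB(A)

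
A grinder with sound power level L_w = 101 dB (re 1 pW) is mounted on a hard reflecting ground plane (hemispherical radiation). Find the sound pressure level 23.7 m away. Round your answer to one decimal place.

65.5 dB

The power spreads over a hemisphere of area 2π·r², so L_p = L_w − 10·log₁₀(2π·r²).
2π·r² = 3529 m², 10·log₁₀ of that is 35.477 dB.
L_p = 101 − 35.477 = 65.52 dB.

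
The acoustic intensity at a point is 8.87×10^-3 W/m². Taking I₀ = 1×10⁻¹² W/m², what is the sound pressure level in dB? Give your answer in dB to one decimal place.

99.5 dB

Dividing by I₀ shifts the exponent by 12: I/I₀ = 8.87×10^9.
L = 10·(0.9479 + 9) = 99.48 dB.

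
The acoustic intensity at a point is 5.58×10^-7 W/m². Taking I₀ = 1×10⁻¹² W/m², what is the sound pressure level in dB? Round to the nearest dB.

57 dB

Dividing by I₀ shifts the exponent by 12: I/I₀ = 5.58×10^5.
L = 10·(0.7466 + 5) = 57.47 dB.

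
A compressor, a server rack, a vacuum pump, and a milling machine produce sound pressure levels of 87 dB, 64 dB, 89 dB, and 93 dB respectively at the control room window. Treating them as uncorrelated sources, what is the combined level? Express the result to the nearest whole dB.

Incoherent sources combine by intensity addition: L_total = 10·log₁₀(Σ 10^(L_i/10)).
Σ 10^(L/10) = 10^(87/10) + 10^(64/10) + 10^(89/10) + 10^(93/10) = 3.293e+09.
L_total = 10·log₁₀(3.293e+09) = 95.18 dB.

95 dB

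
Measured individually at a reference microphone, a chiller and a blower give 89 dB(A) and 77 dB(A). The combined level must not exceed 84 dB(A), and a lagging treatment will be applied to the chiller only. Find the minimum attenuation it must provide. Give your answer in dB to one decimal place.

6.0 dB

The untreated sources together contribute 10^(77/10) = 5.012e+07, i.e. 77.00 dB(A).
To meet 84 dB(A) overall, the treated chiller may contribute at most 10^(84/10) − 5.012e+07 = 2.011e+08, i.e. 83.03 dB(A).
So the chiller must be reduced from 89 to 83.03 dB(A): IL = 5.97 dB.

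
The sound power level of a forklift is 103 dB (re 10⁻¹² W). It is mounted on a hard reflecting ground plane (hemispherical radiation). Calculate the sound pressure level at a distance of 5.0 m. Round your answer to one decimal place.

81.0 dB

The power spreads over a hemisphere of area 2π·r², so L_p = L_w − 10·log₁₀(2π·r²).
2π·r² = 157.1 m², 10·log₁₀ of that is 21.961 dB.
L_p = 103 − 21.961 = 81.04 dB.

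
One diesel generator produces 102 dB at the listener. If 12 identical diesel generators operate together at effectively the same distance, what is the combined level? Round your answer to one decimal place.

112.8 dB

N identical incoherent sources raise the level by 10·log₁₀ N.
L_total = 102 + 10·log₁₀(12) = 102 + 10.792 = 112.79 dB.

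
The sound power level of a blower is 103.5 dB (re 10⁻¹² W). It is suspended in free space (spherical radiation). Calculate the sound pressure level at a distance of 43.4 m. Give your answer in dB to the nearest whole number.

60 dB

Free-field spherical radiation: L_p = L_w − 10·log₁₀(4π·r²), r = 43.4 m.
4π·r² = 2.367e+04 m², 10·log₁₀ of that is 43.742 dB.
L_p = 103.5 − 43.742 = 59.76 dB.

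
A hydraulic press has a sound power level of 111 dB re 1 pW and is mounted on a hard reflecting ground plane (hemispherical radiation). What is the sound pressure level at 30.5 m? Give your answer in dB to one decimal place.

L_p = L_w − 10·log₁₀(2π·r²) with r = 30.5 m.
2π·r² = 5845 m², 10·log₁₀ of that is 37.668 dB.
L_p = 111 − 37.668 = 73.33 dB.

73.3 dB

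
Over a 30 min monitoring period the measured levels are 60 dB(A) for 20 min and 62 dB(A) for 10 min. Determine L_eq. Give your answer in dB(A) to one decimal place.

60.8 dB(A)

L_eq = 10·log₁₀[(1/T)·Σ tᵢ·10^(Lᵢ/10)] with T = 30 min.
Σ tᵢ·10^(Lᵢ/10) = 20·10^(60/10) + 10·10^(62/10) = 3.585e+07.
L_eq = 10·log₁₀(3.585e+07/30) = 60.77 dB(A).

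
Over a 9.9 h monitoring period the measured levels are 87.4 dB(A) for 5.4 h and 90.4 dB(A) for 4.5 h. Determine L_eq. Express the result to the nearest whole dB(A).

89 dB(A)

Weight each interval's intensity by its duration and average over T = 9.9 h:
Σ tᵢ·10^(Lᵢ/10) = 5.4·10^(87.4/10) + 4.5·10^(90.4/10) = 7.902e+09.
L_eq = 10·log₁₀(7.902e+09/9.9) = 89.02 dB(A).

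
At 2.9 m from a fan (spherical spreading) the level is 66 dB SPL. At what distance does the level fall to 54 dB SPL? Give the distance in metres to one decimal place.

For a point source L₁ − L₂ = 20·log₁₀(r₂/r₁), so r₂ = r₁·10^((L₁−L₂)/20).
r₂ = 2.9·10^((66−54)/20) = 2.9·10^(12.0/20) = 11.55 m.

11.5 m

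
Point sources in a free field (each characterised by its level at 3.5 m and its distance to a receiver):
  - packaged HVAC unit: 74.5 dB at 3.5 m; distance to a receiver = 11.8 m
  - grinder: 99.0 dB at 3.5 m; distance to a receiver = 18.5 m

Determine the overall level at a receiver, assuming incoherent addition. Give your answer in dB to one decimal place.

First find each source's level at the receiver (point-source: −20·log₁₀(r/r_ref)), then combine on an intensity basis.
packaged HVAC unit: 74.5 − 20·log₁₀(11.8/3.5) = 74.5 − 10.56 = 63.94 dB.
grinder: 99.0 − 20·log₁₀(18.5/3.5) = 99.0 − 14.46 = 84.54 dB.
Σ 10^(L/10) = 2.868e+08 → L_total = 10·log₁₀(2.868e+08) = 84.58 dB.

84.6 dB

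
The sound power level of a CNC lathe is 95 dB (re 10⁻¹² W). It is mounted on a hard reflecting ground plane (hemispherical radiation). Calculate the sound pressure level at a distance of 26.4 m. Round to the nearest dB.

L_p = L_w − 10·log₁₀(2π·r²) with r = 26.4 m.
2π·r² = 4379 m², 10·log₁₀ of that is 36.414 dB.
L_p = 95 − 36.414 = 58.59 dB.

59 dB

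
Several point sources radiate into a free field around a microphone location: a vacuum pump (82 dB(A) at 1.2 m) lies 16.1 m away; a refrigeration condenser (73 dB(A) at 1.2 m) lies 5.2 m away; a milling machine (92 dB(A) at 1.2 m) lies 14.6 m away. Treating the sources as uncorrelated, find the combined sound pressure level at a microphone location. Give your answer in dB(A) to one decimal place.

71.0 dB(A)

First find each source's level at the receiver (point-source: −20·log₁₀(r/r_ref)), then combine on an intensity basis.
vacuum pump: 82 − 20·log₁₀(16.1/1.2) = 82 − 22.55 = 59.45 dB(A).
refrigeration condenser: 73 − 20·log₁₀(5.2/1.2) = 73 − 12.74 = 60.26 dB(A).
milling machine: 92 − 20·log₁₀(14.6/1.2) = 92 − 21.70 = 70.30 dB(A).
Σ 10^(L/10) = 1.265e+07 → L_total = 10·log₁₀(1.265e+07) = 71.02 dB(A).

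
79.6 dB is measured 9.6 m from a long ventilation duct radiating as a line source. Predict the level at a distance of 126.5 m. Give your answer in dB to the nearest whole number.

68 dB

For a line source, L₂ = L₁ − 10·log₁₀(r₂/r₁).
L₂ = 79.6 − 10·log₁₀(126.5/9.6) = 79.6 − 11.198 = 68.40 dB.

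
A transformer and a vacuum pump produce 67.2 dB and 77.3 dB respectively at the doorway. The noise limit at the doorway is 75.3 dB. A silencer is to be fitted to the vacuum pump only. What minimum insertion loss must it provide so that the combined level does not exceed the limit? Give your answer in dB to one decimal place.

2.7 dB

The untreated sources together contribute 10^(67.2/10) = 5.248e+06, i.e. 67.20 dB.
The limit corresponds to 10^(75.3/10) = 3.388e+07; subtracting the fixed part leaves 2.864e+07 for the vacuum pump, i.e. 74.57 dB.
So the vacuum pump must be reduced from 77.3 to 74.57 dB: IL = 2.73 dB.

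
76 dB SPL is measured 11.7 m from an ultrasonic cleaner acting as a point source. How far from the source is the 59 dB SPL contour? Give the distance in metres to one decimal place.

For a point source L₁ − L₂ = 20·log₁₀(r₂/r₁), so r₂ = r₁·10^((L₁−L₂)/20).
r₂ = 11.7·10^((76−59)/20) = 11.7·10^(17.0/20) = 82.83 m.

82.8 m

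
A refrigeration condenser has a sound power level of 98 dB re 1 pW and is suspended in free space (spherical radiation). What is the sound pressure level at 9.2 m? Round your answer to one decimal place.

L_p = L_w − 10·log₁₀(4π·r²) with r = 9.2 m.
4π·r² = 1064 m², 10·log₁₀ of that is 30.268 dB.
L_p = 98 − 30.268 = 67.73 dB.

67.7 dB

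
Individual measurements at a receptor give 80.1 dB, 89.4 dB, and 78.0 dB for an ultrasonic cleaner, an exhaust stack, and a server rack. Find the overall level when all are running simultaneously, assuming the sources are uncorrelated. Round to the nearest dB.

For uncorrelated sources the intensities add, so convert each level to linear form, sum, and take 10·log₁₀ of the total.
Σ 10^(L/10) = 10^(80.1/10) + 10^(89.4/10) + 10^(78.0/10) = 1.036e+09.
L_total = 10·log₁₀(1.036e+09) = 90.16 dB.

90 dB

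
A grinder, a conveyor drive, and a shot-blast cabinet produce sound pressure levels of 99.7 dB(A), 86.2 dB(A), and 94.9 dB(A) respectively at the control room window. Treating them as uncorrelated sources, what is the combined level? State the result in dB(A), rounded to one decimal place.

Incoherent sources combine by intensity addition: L_total = 10·log₁₀(Σ 10^(L_i/10)).
Σ 10^(L/10) = 10^(99.7/10) + 10^(86.2/10) + 10^(94.9/10) = 1.284e+10.
L_total = 10·log₁₀(1.284e+10) = 101.09 dB(A).

101.1 dB(A)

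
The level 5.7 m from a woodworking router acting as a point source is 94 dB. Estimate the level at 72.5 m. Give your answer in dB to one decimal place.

For a point source, L₂ = L₁ − 20·log₁₀(r₂/r₁).
L₂ = 94 − 20·log₁₀(72.5/5.7) = 94 − 22.089 = 71.91 dB.

71.9 dB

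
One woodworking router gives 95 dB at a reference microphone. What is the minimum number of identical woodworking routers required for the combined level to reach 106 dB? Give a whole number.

13

The shortfall is 106 − 95 = 11.0 dB, and N units add 10·log₁₀ N, so need 10·log₁₀ N ≥ 11.0.
N ≥ 10^(11.0/10) = 12.589, so N = 13.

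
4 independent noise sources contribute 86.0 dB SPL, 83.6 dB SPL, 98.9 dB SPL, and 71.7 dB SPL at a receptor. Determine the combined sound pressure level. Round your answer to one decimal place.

99.2 dB SPL

For uncorrelated sources the intensities add, so convert each level to linear form, sum, and take 10·log₁₀ of the total.
Σ 10^(L/10) = 10^(86.0/10) + 10^(83.6/10) + 10^(98.9/10) + 10^(71.7/10) = 8.404e+09.
L_total = 10·log₁₀(8.404e+09) = 99.25 dB SPL.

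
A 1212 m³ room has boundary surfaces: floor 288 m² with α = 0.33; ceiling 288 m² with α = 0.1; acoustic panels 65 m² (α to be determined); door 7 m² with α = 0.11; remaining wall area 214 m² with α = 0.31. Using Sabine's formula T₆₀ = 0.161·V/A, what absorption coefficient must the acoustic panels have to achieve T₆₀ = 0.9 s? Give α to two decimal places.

Required total absorption A = 0.161·1212/0.9 = 216.81 m².
Absorption from the other surfaces = 288·0.33 + 288·0.1 + 7·0.11 + 214·0.31 = 190.95 m², so the acoustic panels must supply 25.86 m² over 65 m².
α = 25.86/65 = 0.398.

0.40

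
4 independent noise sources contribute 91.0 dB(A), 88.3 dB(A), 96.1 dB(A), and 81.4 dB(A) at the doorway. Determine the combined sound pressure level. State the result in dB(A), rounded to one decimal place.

For uncorrelated sources the intensities add, so convert each level to linear form, sum, and take 10·log₁₀ of the total.
Σ 10^(L/10) = 10^(91.0/10) + 10^(88.3/10) + 10^(96.1/10) + 10^(81.4/10) = 6.147e+09.
L_total = 10·log₁₀(6.147e+09) = 97.89 dB(A).

97.9 dB(A)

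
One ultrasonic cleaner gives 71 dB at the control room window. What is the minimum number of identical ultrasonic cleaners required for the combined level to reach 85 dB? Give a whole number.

The shortfall is 85 − 71 = 14.0 dB, and N units add 10·log₁₀ N, so need 10·log₁₀ N ≥ 14.0.
N ≥ 10^(14.0/10) = 25.119, so N = 26.

26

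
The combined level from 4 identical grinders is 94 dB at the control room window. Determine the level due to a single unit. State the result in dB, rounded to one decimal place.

88.0 dB

Dividing the total intensity by 4 lowers the level by 10·log₁₀ 4 = 6.021 dB: L₁ = 94 − 6.021.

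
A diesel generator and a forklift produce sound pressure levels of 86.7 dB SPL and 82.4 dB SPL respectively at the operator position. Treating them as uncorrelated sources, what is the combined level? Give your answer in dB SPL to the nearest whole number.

88 dB SPL

For uncorrelated sources the intensities add, so convert each level to linear form, sum, and take 10·log₁₀ of the total.
Σ 10^(L/10) = 10^(86.7/10) + 10^(82.4/10) = 6.415e+08.
L_total = 10·log₁₀(6.415e+08) = 88.07 dB SPL.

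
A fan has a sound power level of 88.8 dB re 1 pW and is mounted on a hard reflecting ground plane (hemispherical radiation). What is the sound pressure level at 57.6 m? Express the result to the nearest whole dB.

The power spreads over a hemisphere of area 2π·r², so L_p = L_w − 10·log₁₀(2π·r²).
2π·r² = 2.085e+04 m², 10·log₁₀ of that is 43.190 dB.
L_p = 88.8 − 43.190 = 45.61 dB.

46 dB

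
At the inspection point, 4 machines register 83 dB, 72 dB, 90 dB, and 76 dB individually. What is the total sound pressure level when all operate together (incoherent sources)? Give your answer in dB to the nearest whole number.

For uncorrelated sources the intensities add, so convert each level to linear form, sum, and take 10·log₁₀ of the total.
Σ 10^(L/10) = 10^(83/10) + 10^(72/10) + 10^(90/10) + 10^(76/10) = 1.255e+09.
L_total = 10·log₁₀(1.255e+09) = 90.99 dB.

91 dB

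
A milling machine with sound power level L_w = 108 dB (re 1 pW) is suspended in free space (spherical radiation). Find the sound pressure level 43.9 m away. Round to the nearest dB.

Free-field spherical radiation: L_p = L_w − 10·log₁₀(4π·r²), r = 43.9 m.
4π·r² = 2.422e+04 m², 10·log₁₀ of that is 43.841 dB.
L_p = 108 − 43.841 = 64.16 dB.

64 dB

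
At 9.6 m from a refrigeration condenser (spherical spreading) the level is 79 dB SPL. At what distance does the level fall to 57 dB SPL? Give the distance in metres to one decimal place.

For a point source L₁ − L₂ = 20·log₁₀(r₂/r₁), so r₂ = r₁·10^((L₁−L₂)/20).
r₂ = 9.6·10^((79−57)/20) = 9.6·10^(22.0/20) = 120.86 m.

120.9 m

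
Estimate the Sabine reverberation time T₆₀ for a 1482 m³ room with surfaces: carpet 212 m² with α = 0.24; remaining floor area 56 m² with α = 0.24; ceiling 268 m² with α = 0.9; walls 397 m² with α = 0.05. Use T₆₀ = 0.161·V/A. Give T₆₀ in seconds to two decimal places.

A = Σ Sᵢαᵢ = 212·0.24 + 56·0.24 + 268·0.9 + 397·0.05 = 325.37 m².
T₆₀ = 0.161·V/A = 0.161·1482/325.37 = 0.733 s.

0.73 s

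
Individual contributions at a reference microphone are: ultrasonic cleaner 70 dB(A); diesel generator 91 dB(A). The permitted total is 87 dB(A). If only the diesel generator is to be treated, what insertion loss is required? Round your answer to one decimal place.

Everything except the diesel generator sums to 10^(70/10) = 1.000e+07 in linear terms, 70.00 dB(A).
To meet 87 dB(A) overall, the treated diesel generator may contribute at most 10^(87/10) − 1.000e+07 = 4.912e+08, i.e. 86.91 dB(A).
Required insertion loss = 91 − 86.91 = 4.09 dB.

4.1 dB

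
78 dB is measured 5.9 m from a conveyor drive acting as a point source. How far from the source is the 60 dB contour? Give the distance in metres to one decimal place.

46.9 m

The 18.0 dB drop corresponds to a distance ratio of 10^(18.0/20) for a point source.
r₂ = 5.9·10^((78−60)/20) = 5.9·10^(18.0/20) = 46.87 m.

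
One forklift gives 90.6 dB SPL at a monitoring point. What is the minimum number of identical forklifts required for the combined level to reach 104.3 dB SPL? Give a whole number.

24

N identical sources give L₁ + 10·log₁₀ N, so require 10·log₁₀ N ≥ 104.3 − 90.6 = 13.7 dB.
N ≥ 10^(13.7/10) = 23.442, so N = 24.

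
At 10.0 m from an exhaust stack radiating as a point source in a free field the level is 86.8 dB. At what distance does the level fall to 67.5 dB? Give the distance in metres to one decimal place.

The 19.3 dB drop corresponds to a distance ratio of 10^(19.3/20) for a point source.
r₂ = 10.0·10^((86.8−67.5)/20) = 10.0·10^(19.3/20) = 92.26 m.

92.3 m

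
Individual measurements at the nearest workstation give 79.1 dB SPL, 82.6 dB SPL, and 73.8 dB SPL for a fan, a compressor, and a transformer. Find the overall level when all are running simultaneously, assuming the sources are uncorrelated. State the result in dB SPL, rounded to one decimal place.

For uncorrelated sources the intensities add, so convert each level to linear form, sum, and take 10·log₁₀ of the total.
Σ 10^(L/10) = 10^(79.1/10) + 10^(82.6/10) + 10^(73.8/10) = 2.872e+08.
L_total = 10·log₁₀(2.872e+08) = 84.58 dB SPL.

84.6 dB SPL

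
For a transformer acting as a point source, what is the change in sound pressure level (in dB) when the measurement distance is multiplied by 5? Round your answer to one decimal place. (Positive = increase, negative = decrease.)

-14.0 dB

A point source loses 6 dB per doubling of distance; generally ΔL = −20·log₁₀(r₂/r₁).
ΔL = −20·log₁₀(5) = -13.98 dB.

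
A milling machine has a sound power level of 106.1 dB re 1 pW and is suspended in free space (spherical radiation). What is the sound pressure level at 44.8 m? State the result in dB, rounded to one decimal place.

62.1 dB

The power spreads over a sphere of area 4π·r², so L_p = L_w − 10·log₁₀(4π·r²).
4π·r² = 2.522e+04 m², 10·log₁₀ of that is 44.018 dB.
L_p = 106.1 − 44.018 = 62.08 dB.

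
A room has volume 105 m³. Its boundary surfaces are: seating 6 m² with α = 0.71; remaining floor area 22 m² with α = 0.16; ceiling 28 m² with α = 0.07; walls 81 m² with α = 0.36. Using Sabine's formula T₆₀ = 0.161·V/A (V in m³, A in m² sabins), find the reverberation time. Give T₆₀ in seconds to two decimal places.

0.43 s

Summing Sᵢαᵢ: 6·0.71 + 22·0.16 + 28·0.07 + 81·0.36 = 38.90 m².
T₆₀ = 0.161·V/A = 0.161·105/38.90 = 0.435 s.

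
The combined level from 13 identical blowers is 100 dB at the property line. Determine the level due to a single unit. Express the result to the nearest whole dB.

For N identical incoherent sources L_total = L₁ + 10·log₁₀ N, so L₁ = 100 − 10·log₁₀(13) = 100 − 11.139.

89 dB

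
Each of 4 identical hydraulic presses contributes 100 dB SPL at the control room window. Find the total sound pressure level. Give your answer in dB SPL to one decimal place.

106.0 dB SPL

N identical incoherent sources raise the level by 10·log₁₀ N.
L_total = 100 + 10·log₁₀(4) = 100 + 6.021 = 106.02 dB SPL.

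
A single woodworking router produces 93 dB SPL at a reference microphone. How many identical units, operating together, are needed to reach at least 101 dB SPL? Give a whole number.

N identical sources give L₁ + 10·log₁₀ N, so require 10·log₁₀ N ≥ 101 − 93 = 8.0 dB.
N ≥ 10^(8.0/10) = 6.310, so N = 7.

7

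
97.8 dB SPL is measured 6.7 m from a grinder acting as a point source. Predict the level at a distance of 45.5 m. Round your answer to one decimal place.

81.2 dB SPL

For a point source, L₂ = L₁ − 20·log₁₀(r₂/r₁).
L₂ = 97.8 − 20·log₁₀(45.5/6.7) = 97.8 − 16.639 = 81.16 dB SPL.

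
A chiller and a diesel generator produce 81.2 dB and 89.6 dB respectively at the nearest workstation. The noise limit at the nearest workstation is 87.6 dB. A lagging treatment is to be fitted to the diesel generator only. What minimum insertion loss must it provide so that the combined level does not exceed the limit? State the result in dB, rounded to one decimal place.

3.1 dB

Everything except the diesel generator sums to 10^(81.2/10) = 1.318e+08 in linear terms, 81.20 dB.
The limit corresponds to 10^(87.6/10) = 5.754e+08; subtracting the fixed part leaves 4.436e+08 for the diesel generator, i.e. 86.47 dB.
So the diesel generator must be reduced from 89.6 to 86.47 dB: IL = 3.13 dB.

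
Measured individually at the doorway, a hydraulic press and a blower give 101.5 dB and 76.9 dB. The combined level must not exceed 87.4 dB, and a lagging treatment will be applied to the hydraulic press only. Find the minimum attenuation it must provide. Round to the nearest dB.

15 dB

Everything except the hydraulic press sums to 10^(76.9/10) = 4.898e+07 in linear terms, 76.90 dB.
The limit corresponds to 10^(87.4/10) = 5.495e+08; subtracting the fixed part leaves 5.006e+08 for the hydraulic press, i.e. 86.99 dB.
So the hydraulic press must be reduced from 101.5 to 86.99 dB: IL = 14.51 dB.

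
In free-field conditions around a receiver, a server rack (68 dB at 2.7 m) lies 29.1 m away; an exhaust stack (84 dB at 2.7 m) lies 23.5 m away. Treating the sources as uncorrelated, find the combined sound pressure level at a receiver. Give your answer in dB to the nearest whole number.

65 dB

Propagate each source to the receiver with L = L_ref − 20·log₁₀(r/r_ref), then add intensities.
server rack: 68 − 20·log₁₀(29.1/2.7) = 68 − 20.65 = 47.35 dB.
exhaust stack: 84 − 20·log₁₀(23.5/2.7) = 84 − 18.79 = 65.21 dB.
Σ 10^(L/10) = 3.370e+06 → L_total = 10·log₁₀(3.370e+06) = 65.28 dB.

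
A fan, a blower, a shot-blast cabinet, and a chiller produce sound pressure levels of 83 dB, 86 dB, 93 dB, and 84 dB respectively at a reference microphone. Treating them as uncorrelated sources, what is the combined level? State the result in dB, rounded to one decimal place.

Incoherent sources combine by intensity addition: L_total = 10·log₁₀(Σ 10^(L_i/10)).
Σ 10^(L/10) = 10^(83/10) + 10^(86/10) + 10^(93/10) + 10^(84/10) = 2.844e+09.
L_total = 10·log₁₀(2.844e+09) = 94.54 dB.

94.5 dB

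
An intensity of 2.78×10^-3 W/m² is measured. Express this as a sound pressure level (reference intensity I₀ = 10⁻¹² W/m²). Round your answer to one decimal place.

94.4 dB

I/I₀ = 2.78×10^-3/10⁻¹² = 2.78×10^9, and L = 10·log₁₀(I/I₀).
L = 10·(0.4440 + 9) = 94.44 dB.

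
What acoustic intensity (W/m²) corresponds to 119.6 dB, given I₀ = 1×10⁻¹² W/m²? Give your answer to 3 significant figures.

I = I₀·10^(L/10) = 10⁻¹² × 10^(119.6/10) = 10^(-0.040).

0.912 W/m²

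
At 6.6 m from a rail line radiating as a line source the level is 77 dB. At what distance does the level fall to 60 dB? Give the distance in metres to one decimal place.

Line-source spreading drops the level by 10·log₁₀(r₂/r₁); inverting, r₂/r₁ = 10^(ΔL/10).
r₂ = 6.6·10^((77−60)/10) = 6.6·10^(17.0/10) = 330.78 m.

330.8 m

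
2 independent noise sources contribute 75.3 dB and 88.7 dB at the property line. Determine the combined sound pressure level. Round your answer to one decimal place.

For uncorrelated sources the intensities add, so convert each level to linear form, sum, and take 10·log₁₀ of the total.
Σ 10^(L/10) = 10^(75.3/10) + 10^(88.7/10) = 7.752e+08.
L_total = 10·log₁₀(7.752e+08) = 88.89 dB.

88.9 dB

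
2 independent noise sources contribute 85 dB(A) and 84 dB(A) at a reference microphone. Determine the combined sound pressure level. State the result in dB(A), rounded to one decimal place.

Incoherent sources combine by intensity addition: L_total = 10·log₁₀(Σ 10^(L_i/10)).
Σ 10^(L/10) = 10^(85/10) + 10^(84/10) = 5.674e+08.
L_total = 10·log₁₀(5.674e+08) = 87.54 dB(A).

87.5 dB(A)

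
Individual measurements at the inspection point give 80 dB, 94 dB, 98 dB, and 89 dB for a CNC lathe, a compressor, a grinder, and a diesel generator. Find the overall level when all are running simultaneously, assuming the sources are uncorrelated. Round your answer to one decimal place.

For uncorrelated sources the intensities add, so convert each level to linear form, sum, and take 10·log₁₀ of the total.
Σ 10^(L/10) = 10^(80/10) + 10^(94/10) + 10^(98/10) + 10^(89/10) = 9.716e+09.
L_total = 10·log₁₀(9.716e+09) = 99.87 dB.

99.9 dB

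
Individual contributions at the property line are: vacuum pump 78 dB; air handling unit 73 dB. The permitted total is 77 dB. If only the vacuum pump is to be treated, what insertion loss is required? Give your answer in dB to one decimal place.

3.2 dB

The untreated sources together contribute 10^(73/10) = 1.995e+07, i.e. 73.00 dB.
The limit corresponds to 10^(77/10) = 5.012e+07; subtracting the fixed part leaves 3.017e+07 for the vacuum pump, i.e. 74.80 dB.
So the vacuum pump must be reduced from 78 to 74.80 dB: IL = 3.20 dB.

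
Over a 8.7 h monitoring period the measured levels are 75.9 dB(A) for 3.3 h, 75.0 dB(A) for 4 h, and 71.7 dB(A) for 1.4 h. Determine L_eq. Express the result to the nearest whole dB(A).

75 dB(A)

L_eq = 10·log₁₀[(1/T)·Σ tᵢ·10^(Lᵢ/10)] with T = 8.7 h.
Σ tᵢ·10^(Lᵢ/10) = 3.3·10^(75.9/10) + 4·10^(75.0/10) + 1.4·10^(71.7/10) = 2.756e+08.
L_eq = 10·log₁₀(2.756e+08/8.7) = 75.01 dB(A).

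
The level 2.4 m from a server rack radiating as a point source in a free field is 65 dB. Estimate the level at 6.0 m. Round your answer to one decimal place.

57.0 dB

Spherical spreading from a point source gives a 20·log₁₀(r₂/r₁) drop.
L₂ = 65 − 20·log₁₀(6.0/2.4) = 65 − 7.959 = 57.04 dB.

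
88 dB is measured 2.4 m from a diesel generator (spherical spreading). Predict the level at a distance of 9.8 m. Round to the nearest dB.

Spherical spreading from a point source gives a 20·log₁₀(r₂/r₁) drop.
L₂ = 88 − 20·log₁₀(9.8/2.4) = 88 − 12.220 = 75.78 dB.

76 dB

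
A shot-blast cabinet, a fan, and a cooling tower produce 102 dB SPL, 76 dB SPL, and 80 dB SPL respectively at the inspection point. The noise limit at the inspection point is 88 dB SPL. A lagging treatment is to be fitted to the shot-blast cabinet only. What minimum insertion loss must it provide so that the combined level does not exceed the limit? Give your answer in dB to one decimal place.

Fixed contribution from the other sources: Σ 10^(L/10) = 10^(76/10) + 10^(80/10) = 1.398e+08 (81.46 dB SPL).
The limit corresponds to 10^(88/10) = 6.310e+08; subtracting the fixed part leaves 4.911e+08 for the shot-blast cabinet, i.e. 86.91 dB SPL.
So the shot-blast cabinet must be reduced from 102 to 86.91 dB SPL: IL = 15.09 dB.

15.1 dB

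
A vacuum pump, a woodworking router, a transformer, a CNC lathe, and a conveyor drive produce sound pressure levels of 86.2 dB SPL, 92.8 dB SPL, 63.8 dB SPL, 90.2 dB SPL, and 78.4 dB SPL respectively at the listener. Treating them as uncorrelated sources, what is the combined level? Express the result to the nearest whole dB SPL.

Incoherent sources combine by intensity addition: L_total = 10·log₁₀(Σ 10^(L_i/10)).
Σ 10^(L/10) = 10^(86.2/10) + 10^(92.8/10) + 10^(63.8/10) + 10^(90.2/10) + 10^(78.4/10) = 3.441e+09.
L_total = 10·log₁₀(3.441e+09) = 95.37 dB SPL.

95 dB SPL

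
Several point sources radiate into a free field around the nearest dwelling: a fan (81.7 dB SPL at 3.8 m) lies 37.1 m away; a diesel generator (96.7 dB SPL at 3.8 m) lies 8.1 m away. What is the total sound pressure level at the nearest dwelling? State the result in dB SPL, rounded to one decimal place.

Apply inverse-square spreading to bring every level to the receiver, then sum 10^(L/10).
fan: 81.7 − 20·log₁₀(37.1/3.8) = 81.7 − 19.79 = 61.91 dB SPL.
diesel generator: 96.7 − 20·log₁₀(8.1/3.8) = 96.7 − 6.57 = 90.13 dB SPL.
Σ 10^(L/10) = 1.031e+09 → L_total = 10·log₁₀(1.031e+09) = 90.13 dB SPL.

90.1 dB SPL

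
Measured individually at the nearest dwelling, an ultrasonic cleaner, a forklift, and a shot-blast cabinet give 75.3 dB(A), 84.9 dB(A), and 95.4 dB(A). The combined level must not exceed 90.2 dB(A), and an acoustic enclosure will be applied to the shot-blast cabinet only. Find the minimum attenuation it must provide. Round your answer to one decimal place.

6.9 dB

The untreated sources together contribute 10^(75.3/10) + 10^(84.9/10) = 3.429e+08, i.e. 85.35 dB(A).
The limit corresponds to 10^(90.2/10) = 1.047e+09; subtracting the fixed part leaves 7.042e+08 for the shot-blast cabinet, i.e. 88.48 dB(A).
So the shot-blast cabinet must be reduced from 95.4 to 88.48 dB(A): IL = 6.92 dB.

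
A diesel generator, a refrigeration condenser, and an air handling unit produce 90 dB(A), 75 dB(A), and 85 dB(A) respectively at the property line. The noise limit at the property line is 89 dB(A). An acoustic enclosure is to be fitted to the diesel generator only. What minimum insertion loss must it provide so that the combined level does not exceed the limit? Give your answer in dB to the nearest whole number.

4 dB

Everything except the diesel generator sums to 10^(75/10) + 10^(85/10) = 3.479e+08 in linear terms, 85.41 dB(A).
The limit corresponds to 10^(89/10) = 7.943e+08; subtracting the fixed part leaves 4.465e+08 for the diesel generator, i.e. 86.50 dB(A).
Required insertion loss = 90 − 86.50 = 3.50 dB.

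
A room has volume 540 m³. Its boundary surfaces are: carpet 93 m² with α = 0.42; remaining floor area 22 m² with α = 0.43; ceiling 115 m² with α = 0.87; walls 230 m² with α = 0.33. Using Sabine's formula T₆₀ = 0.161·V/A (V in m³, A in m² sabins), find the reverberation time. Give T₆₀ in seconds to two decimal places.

A = Σ Sᵢαᵢ = 93·0.42 + 22·0.43 + 115·0.87 + 230·0.33 = 224.47 m².
T₆₀ = 0.161 × 540 / 224.47 = 0.387 s.

0.39 s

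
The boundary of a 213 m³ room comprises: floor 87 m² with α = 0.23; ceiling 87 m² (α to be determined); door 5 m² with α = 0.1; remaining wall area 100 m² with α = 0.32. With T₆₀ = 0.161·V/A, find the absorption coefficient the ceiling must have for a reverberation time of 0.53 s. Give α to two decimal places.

0.14

Required total absorption A = 0.161·213/0.53 = 64.70 m².
Absorption from the other surfaces = 87·0.23 + 5·0.1 + 100·0.32 = 52.51 m², so the ceiling must supply 12.19 m² over 87 m².
α = 12.19/87 = 0.140.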